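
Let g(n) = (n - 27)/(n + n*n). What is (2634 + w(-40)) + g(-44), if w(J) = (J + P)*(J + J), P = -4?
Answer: 11643297/1892 ≈ 6154.0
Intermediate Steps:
w(J) = 2*J*(-4 + J) (w(J) = (J - 4)*(J + J) = (-4 + J)*(2*J) = 2*J*(-4 + J))
g(n) = (-27 + n)/(n + n²)
(2634 + w(-40)) + g(-44) = (2634 + 2*(-40)*(-4 - 40)) + (-27 - 44)/((-44)*(1 - 44)) = (2634 + 2*(-40)*(-44)) - 1/44*(-71)/(-43) = (2634 + 3520) - 1/44*(-1/43)*(-71) = 6154 - 71/1892 = 11643297/1892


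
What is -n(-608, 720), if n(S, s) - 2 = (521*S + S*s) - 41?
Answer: 754567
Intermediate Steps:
n(S, s) = -39 + 521*S + S*s (n(S, s) = 2 + ((521*S + S*s) - 41) = 2 + (-41 + 521*S + S*s) = -39 + 521*S + S*s)
-n(-608, 720) = -(-39 + 521*(-608) - 608*720) = -(-39 - 316768 - 437760) = -1*(-754567) = 754567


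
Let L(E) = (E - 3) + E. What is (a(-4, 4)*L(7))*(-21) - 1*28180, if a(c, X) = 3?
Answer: -28873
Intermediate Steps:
L(E) = -3 + 2*E (L(E) = (-3 + E) + E = -3 + 2*E)
(a(-4, 4)*L(7))*(-21) - 1*28180 = (3*(-3 + 2*7))*(-21) - 1*28180 = (3*(-3 + 14))*(-21) - 28180 = (3*11)*(-21) - 28180 = 33*(-21) - 28180 = -693 - 28180 = -28873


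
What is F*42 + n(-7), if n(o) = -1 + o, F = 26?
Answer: 1084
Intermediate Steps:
F*42 + n(-7) = 26*42 + (-1 - 7) = 1092 - 8 = 1084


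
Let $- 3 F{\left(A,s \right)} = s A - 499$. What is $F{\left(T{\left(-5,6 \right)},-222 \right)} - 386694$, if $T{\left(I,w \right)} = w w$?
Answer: $- \frac{1151591}{3} \approx -3.8386 \cdot 10^{5}$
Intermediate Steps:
$T{\left(I,w \right)} = w^{2}$
$F{\left(A,s \right)} = \frac{499}{3} - \frac{A s}{3}$ ($F{\left(A,s \right)} = - \frac{s A - 499}{3} = - \frac{A s - 499}{3} = - \frac{-499 + A s}{3} = \frac{499}{3} - \frac{A s}{3}$)
$F{\left(T{\left(-5,6 \right)},-222 \right)} - 386694 = \left(\frac{499}{3} - \frac{1}{3} \cdot 6^{2} \left(-222\right)\right) - 386694 = \left(\frac{499}{3} - 12 \left(-222\right)\right) - 386694 = \left(\frac{499}{3} + 2664\right) - 386694 = \frac{8491}{3} - 386694 = - \frac{1151591}{3}$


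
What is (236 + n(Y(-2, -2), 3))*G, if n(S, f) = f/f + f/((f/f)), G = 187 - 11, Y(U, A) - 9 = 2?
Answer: 42240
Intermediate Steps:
Y(U, A) = 11 (Y(U, A) = 9 + 2 = 11)
G = 176
n(S, f) = 1 + f (n(S, f) = 1 + f/1 = 1 + f*1 = 1 + f)
(236 + n(Y(-2, -2), 3))*G = (236 + (1 + 3))*176 = (236 + 4)*176 = 240*176 = 42240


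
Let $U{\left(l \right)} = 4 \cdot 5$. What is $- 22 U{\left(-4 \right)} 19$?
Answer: $-8360$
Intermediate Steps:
$U{\left(l \right)} = 20$
$- 22 U{\left(-4 \right)} 19 = \left(-22\right) 20 \cdot 19 = \left(-440\right) 19 = -8360$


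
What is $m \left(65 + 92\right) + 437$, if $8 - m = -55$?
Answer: $10328$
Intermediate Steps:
$m = 63$ ($m = 8 - -55 = 8 + 55 = 63$)
$m \left(65 + 92\right) + 437 = 63 \left(65 + 92\right) + 437 = 63 \cdot 157 + 437 = 9891 + 437 = 10328$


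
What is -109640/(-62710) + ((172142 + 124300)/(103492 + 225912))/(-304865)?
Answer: 550522070527829/314878669567330 ≈ 1.7484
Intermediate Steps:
-109640/(-62710) + ((172142 + 124300)/(103492 + 225912))/(-304865) = -109640*(-1/62710) + (296442/329404)*(-1/304865) = 10964/6271 + (296442*(1/329404))*(-1/304865) = 10964/6271 + (148221/164702)*(-1/304865) = 10964/6271 - 148221/50211875230 = 550522070527829/314878669567330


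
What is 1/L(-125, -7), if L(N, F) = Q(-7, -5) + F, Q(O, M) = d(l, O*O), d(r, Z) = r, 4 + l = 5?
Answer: -1/6 ≈ -0.16667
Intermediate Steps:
l = 1 (l = -4 + 5 = 1)
Q(O, M) = 1
L(N, F) = 1 + F
1/L(-125, -7) = 1/(1 - 7) = 1/(-6) = -1/6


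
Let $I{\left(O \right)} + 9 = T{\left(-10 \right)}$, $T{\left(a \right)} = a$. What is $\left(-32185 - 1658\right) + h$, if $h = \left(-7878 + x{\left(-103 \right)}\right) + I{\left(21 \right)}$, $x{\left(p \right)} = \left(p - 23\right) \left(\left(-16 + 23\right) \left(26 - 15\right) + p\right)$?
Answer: $-38464$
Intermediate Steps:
$I{\left(O \right)} = -19$ ($I{\left(O \right)} = -9 - 10 = -19$)
$x{\left(p \right)} = \left(-23 + p\right) \left(77 + p\right)$ ($x{\left(p \right)} = \left(-23 + p\right) \left(7 \cdot 11 + p\right) = \left(-23 + p\right) \left(77 + p\right)$)
$h = -4621$ ($h = \left(-7878 + \left(-1771 + \left(-103\right)^{2} + 54 \left(-103\right)\right)\right) - 19 = \left(-7878 - -3276\right) - 19 = \left(-7878 + 3276\right) - 19 = -4602 - 19 = -4621$)
$\left(-32185 - 1658\right) + h = \left(-32185 - 1658\right) - 4621 = -33843 - 4621 = -38464$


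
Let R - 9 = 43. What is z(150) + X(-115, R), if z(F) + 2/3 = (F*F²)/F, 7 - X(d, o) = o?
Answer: 67363/3 ≈ 22454.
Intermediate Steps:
R = 52 (R = 9 + 43 = 52)
X(d, o) = 7 - o
z(F) = -⅔ + F² (z(F) = -⅔ + (F*F²)/F = -⅔ + F³/F = -⅔ + F²)
z(150) + X(-115, R) = (-⅔ + 150²) + (7 - 1*52) = (-⅔ + 22500) + (7 - 52) = 67498/3 - 45 = 67363/3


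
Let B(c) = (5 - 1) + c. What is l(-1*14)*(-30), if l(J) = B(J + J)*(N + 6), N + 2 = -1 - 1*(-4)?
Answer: 5040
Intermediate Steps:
N = 1 (N = -2 + (-1 - 1*(-4)) = -2 + (-1 + 4) = -2 + 3 = 1)
B(c) = 4 + c
l(J) = 28 + 14*J (l(J) = (4 + (J + J))*(1 + 6) = (4 + 2*J)*7 = 28 + 14*J)
l(-1*14)*(-30) = (28 + 14*(-1*14))*(-30) = (28 + 14*(-14))*(-30) = (28 - 196)*(-30) = -168*(-30) = 5040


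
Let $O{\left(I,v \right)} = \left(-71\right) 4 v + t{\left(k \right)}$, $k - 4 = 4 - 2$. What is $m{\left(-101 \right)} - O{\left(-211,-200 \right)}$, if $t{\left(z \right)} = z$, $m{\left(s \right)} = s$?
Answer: $-56907$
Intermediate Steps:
$k = 6$ ($k = 4 + \left(4 - 2\right) = 4 + 2 = 6$)
$O{\left(I,v \right)} = 6 - 284 v$ ($O{\left(I,v \right)} = \left(-71\right) 4 v + 6 = - 284 v + 6 = 6 - 284 v$)
$m{\left(-101 \right)} - O{\left(-211,-200 \right)} = -101 - \left(6 - -56800\right) = -101 - \left(6 + 56800\right) = -101 - 56806 = -56907$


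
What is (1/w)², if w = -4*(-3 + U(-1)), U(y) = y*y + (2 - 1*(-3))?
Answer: 1/144 ≈ 0.0069444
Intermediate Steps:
U(y) = 5 + y² (U(y) = y² + (2 + 3) = y² + 5 = 5 + y²)
w = -12 (w = -4*(-3 + (5 + (-1)²)) = -4*(-3 + (5 + 1)) = -4*(-3 + 6) = -4*3 = -12)
(1/w)² = (1/(-12))² = (-1/12)² = 1/144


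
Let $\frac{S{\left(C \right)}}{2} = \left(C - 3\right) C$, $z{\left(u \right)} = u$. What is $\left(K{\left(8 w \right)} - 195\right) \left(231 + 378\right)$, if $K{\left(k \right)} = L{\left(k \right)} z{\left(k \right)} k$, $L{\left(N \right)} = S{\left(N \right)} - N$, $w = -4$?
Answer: $1416736797$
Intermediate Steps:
$S{\left(C \right)} = 2 C \left(-3 + C\right)$ ($S{\left(C \right)} = 2 \left(C - 3\right) C = 2 \left(-3 + C\right) C = 2 C \left(-3 + C\right)$)
$L{\left(N \right)} = - N + 2 N \left(-3 + N\right)$ ($L{\left(N \right)} = 2 N \left(-3 + N\right) - N = - N + 2 N \left(-3 + N\right)$)
$K{\left(k \right)} = k^{3} \left(-7 + 2 k\right)$ ($K{\left(k \right)} = k \left(-7 + 2 k\right) k k = k^{2} \left(-7 + 2 k\right) k = k^{3} \left(-7 + 2 k\right)$)
$\left(K{\left(8 w \right)} - 195\right) \left(231 + 378\right) = \left(\left(8 \left(-4\right)\right)^{3} \left(-7 + 2 \cdot 8 \left(-4\right)\right) - 195\right) \left(231 + 378\right) = \left(\left(-32\right)^{3} \left(-7 + 2 \left(-32\right)\right) - 195\right) 609 = \left(- 32768 \left(-7 - 64\right) - 195\right) 609 = \left(\left(-32768\right) \left(-71\right) - 195\right) 609 = \left(2326528 - 195\right) 609 = 2326333 \cdot 609 = 1416736797$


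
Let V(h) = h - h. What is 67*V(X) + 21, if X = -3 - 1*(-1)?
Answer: 21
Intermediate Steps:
X = -2 (X = -3 + 1 = -2)
V(h) = 0
67*V(X) + 21 = 67*0 + 21 = 0 + 21 = 21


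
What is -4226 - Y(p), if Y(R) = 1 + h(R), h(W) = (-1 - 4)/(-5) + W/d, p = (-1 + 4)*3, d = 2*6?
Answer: -16915/4 ≈ -4228.8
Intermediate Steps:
d = 12
p = 9 (p = 3*3 = 9)
h(W) = 1 + W/12 (h(W) = (-1 - 4)/(-5) + W/12 = -5*(-⅕) + W*(1/12) = 1 + W/12)
Y(R) = 2 + R/12 (Y(R) = 1 + (1 + R/12) = 2 + R/12)
-4226 - Y(p) = -4226 - (2 + (1/12)*9) = -4226 - (2 + ¾) = -4226 - 1*11/4 = -4226 - 11/4 = -16915/4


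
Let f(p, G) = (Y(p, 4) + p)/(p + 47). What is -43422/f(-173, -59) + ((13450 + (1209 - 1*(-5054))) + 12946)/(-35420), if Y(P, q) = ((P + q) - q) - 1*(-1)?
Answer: -51067241/3220 ≈ -15859.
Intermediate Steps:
Y(P, q) = 1 + P (Y(P, q) = P + 1 = 1 + P)
f(p, G) = (1 + 2*p)/(47 + p) (f(p, G) = ((1 + p) + p)/(p + 47) = (1 + 2*p)/(47 + p))
-43422/f(-173, -59) + ((13450 + (1209 - 1*(-5054))) + 12946)/(-35420) = -43422*(47 - 173)/(1 + 2*(-173)) + ((13450 + (1209 - 1*(-5054))) + 12946)/(-35420) = -43422*(-126/(1 - 346)) + ((13450 + (1209 + 5054)) + 12946)*(-1/35420) = -43422/((-1/126*(-345))) + ((13450 + 6263) + 12946)*(-1/35420) = -43422/115/42 + (19713 + 12946)*(-1/35420) = -43422*42/115 + 32659*(-1/35420) = -1823724/115 - 2969/3220 = -51067241/3220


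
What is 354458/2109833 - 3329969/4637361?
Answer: -5381928779839/9784057270713 ≈ -0.55007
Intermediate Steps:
354458/2109833 - 3329969/4637361 = -5381928779839/9784057270713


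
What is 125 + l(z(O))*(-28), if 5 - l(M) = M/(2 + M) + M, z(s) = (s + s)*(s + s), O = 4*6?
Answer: 74397297/1153 ≈ 64525.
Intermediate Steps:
O = 24
z(s) = 4*s² (z(s) = (2*s)*(2*s) = 4*s²)
l(M) = 5 - M - M/(2 + M) (l(M) = 5 - (M/(2 + M) + M) = 5 - (M + M/(2 + M)) = 5 + (-M - M/(2 + M)) = 5 - M - M/(2 + M))
125 + l(z(O))*(-28) = 125 + ((10 - (4*24²)² + 2*(4*24²))/(2 + 4*24²))*(-28) = 125 + ((10 - (4*576)² + 2*(4*576))/(2 + 4*576))*(-28) = 125 + ((10 - 1*2304² + 2*2304)/(2 + 2304))*(-28) = 125 + ((10 - 1*5308416 + 4608)/2306)*(-28) = 125 + ((10 - 5308416 + 4608)/2306)*(-28) = 125 + ((1/2306)*(-5303798))*(-28) = 125 - 2651899/1153*(-28) = 125 + 74253172/1153 = 74397297/1153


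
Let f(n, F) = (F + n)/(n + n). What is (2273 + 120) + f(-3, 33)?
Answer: 2388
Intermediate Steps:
f(n, F) = (F + n)/(2*n) (f(n, F) = (F + n)/((2*n)) = (F + n)*(1/(2*n)) = (F + n)/(2*n))
(2273 + 120) + f(-3, 33) = (2273 + 120) + (1/2)*(33 - 3)/(-3) = 2393 + (1/2)*(-1/3)*30 = 2393 - 5 = 2388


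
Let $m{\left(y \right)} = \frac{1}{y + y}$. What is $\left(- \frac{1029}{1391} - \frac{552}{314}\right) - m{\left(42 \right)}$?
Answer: $- \frac{46037783}{18344508} \approx -2.5096$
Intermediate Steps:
$m{\left(y \right)} = \frac{1}{2 y}$
$\left(- \frac{1029}{1391} - \frac{552}{314}\right) - m{\left(42 \right)} = \left(- \frac{1029}{1391} - \frac{552}{314}\right) - \frac{1}{2 \cdot 42} = \left(\left(-1029\right) \frac{1}{1391} - \frac{276}{157}\right) - \frac{1}{2} \cdot \frac{1}{42} = \left(- \frac{1029}{1391} - \frac{276}{157}\right) - \frac{1}{84} = - \frac{545469}{218387} - \frac{1}{84} = - \frac{46037783}{18344508}$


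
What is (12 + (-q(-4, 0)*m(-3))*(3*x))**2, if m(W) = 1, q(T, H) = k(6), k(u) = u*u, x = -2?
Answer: 51984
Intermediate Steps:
k(u) = u**2
q(T, H) = 36 (q(T, H) = 6**2 = 36)
(12 + (-q(-4, 0)*m(-3))*(3*x))**2 = (12 + (-36)*(3*(-2)))**2 = (12 - 1*36*(-6))**2 = (12 - 36*(-6))**2 = (12 + 216)**2 = 228**2 = 51984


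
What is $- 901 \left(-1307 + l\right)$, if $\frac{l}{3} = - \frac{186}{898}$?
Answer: $\frac{528996922}{449} \approx 1.1782 \cdot 10^{6}$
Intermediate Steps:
$l = - \frac{279}{449}$ ($l = 3 \left(- \frac{186}{898}\right) = 3 \left(\left(-186\right) \frac{1}{898}\right) = 3 \left(- \frac{93}{449}\right) = - \frac{279}{449} \approx -0.62138$)
$- 901 \left(-1307 + l\right) = - 901 \left(-1307 - \frac{279}{449}\right) = \left(-901\right) \left(- \frac{587122}{449}\right) = \frac{528996922}{449}$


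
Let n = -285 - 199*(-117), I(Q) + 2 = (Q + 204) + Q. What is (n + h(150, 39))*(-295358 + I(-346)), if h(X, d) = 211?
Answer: -6866336232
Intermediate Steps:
I(Q) = 202 + 2*Q (I(Q) = -2 + ((Q + 204) + Q) = -2 + ((204 + Q) + Q) = -2 + (204 + 2*Q) = 202 + 2*Q)
n = 22998 (n = -285 + 23283 = 22998)
(n + h(150, 39))*(-295358 + I(-346)) = (22998 + 211)*(-295358 + (202 + 2*(-346))) = 23209*(-295358 + (202 - 692)) = 23209*(-295358 - 490) = 23209*(-295848) = -6866336232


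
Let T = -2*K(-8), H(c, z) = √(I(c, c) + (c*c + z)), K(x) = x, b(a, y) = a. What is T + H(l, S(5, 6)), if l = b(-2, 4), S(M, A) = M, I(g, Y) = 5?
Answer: 16 + √14 ≈ 19.742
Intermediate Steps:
l = -2
H(c, z) = √(5 + z + c²) (H(c, z) = √(5 + (c*c + z)) = √(5 + (c² + z)) = √(5 + (z + c²)) = √(5 + z + c²))
T = 16 (T = -2*(-8) = 16)
T + H(l, S(5, 6)) = 16 + √(5 + 5 + (-2)²) = 16 + √(5 + 5 + 4) = 16 + √14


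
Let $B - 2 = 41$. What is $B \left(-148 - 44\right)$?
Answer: $-8256$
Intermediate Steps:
$B = 43$ ($B = 2 + 41 = 43$)
$B \left(-148 - 44\right) = 43 \left(-148 - 44\right) = 43 \left(-192\right) = -8256$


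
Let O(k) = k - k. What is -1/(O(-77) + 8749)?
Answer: -1/8749 ≈ -0.00011430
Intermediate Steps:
O(k) = 0
-1/(O(-77) + 8749) = -1/(0 + 8749) = -1/8749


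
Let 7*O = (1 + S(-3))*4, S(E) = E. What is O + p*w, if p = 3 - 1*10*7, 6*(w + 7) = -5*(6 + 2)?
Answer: 19205/21 ≈ 914.52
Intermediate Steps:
w = -41/3 (w = -7 + (-5*(6 + 2))/6 = -7 + (-5*8)/6 = -7 + (⅙)*(-40) = -7 - 20/3 = -41/3 ≈ -13.667)
p = -67 (p = 3 - 10*7 = 3 - 70 = -67)
O = -8/7 (O = ((1 - 3)*4)/7 = (-2*4)/7 = (⅐)*(-8) = -8/7 ≈ -1.1429)
O + p*w = -8/7 - 67*(-41/3) = -8/7 + 2747/3 = 19205/21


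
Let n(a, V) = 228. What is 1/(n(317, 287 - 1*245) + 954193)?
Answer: 1/954421 ≈ 1.0478e-6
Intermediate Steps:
1/(n(317, 287 - 1*245) + 954193) = 1/(228 + 954193) = 1/954421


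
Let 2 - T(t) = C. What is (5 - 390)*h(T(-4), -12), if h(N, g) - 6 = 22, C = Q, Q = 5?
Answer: -10780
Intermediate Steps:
C = 5
T(t) = -3 (T(t) = 2 - 1*5 = 2 - 5 = -3)
h(N, g) = 28 (h(N, g) = 6 + 22 = 28)
(5 - 390)*h(T(-4), -12) = (5 - 390)*28 = -385*28 = -10780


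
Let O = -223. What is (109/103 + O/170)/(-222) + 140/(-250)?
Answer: -10862021/19436100 ≈ -0.55886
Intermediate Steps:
(109/103 + O/170)/(-222) + 140/(-250) = (109/103 - 223/170)/(-222) + 140/(-250) = (109*(1/103) - 223*1/170)*(-1/222) + 140*(-1/250) = (109/103 - 223/170)*(-1/222) - 14/25 = -4439/17510*(-1/222) - 14/25 = 4439/3887220 - 14/25 = -10862021/19436100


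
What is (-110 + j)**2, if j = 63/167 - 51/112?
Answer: 4239073327801/349839616 ≈ 12117.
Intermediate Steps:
j = -1461/18704 (j = 63*(1/167) - 51*1/112 = 63/167 - 51/112 = -1461/18704 ≈ -0.078112)
(-110 + j)**2 = (-110 - 1461/18704)**2 = (-2058901/18704)**2 = 4239073327801/349839616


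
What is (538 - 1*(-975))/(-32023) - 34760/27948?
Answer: -288851201/223744701 ≈ -1.2910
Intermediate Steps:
(538 - 1*(-975))/(-32023) - 34760/27948 = (538 + 975)*(-1/32023) - 34760*1/27948 = 1513*(-1/32023) - 8690/6987 = -1513/32023 - 8690/6987 = -288851201/223744701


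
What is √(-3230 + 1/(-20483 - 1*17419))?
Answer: I*√4640094018822/37902 ≈ 56.833*I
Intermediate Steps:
√(-3230 + 1/(-20483 - 1*17419)) = √(-3230 + 1/(-20483 - 17419)) = √(-3230 + 1/(-37902)) = √(-3230 - 1/37902) = √(-122423461/37902) = I*√4640094018822/37902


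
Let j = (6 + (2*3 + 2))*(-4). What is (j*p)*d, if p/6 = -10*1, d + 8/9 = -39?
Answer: -402080/3 ≈ -1.3403e+5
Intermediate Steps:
d = -359/9 (d = -8/9 - 39 = -359/9 ≈ -39.889)
p = -60 (p = 6*(-10*1) = 6*(-10) = -60)
j = -56 (j = (6 + (6 + 2))*(-4) = (6 + 8)*(-4) = 14*(-4) = -56)
(j*p)*d = -56*(-60)*(-359/9) = 3360*(-359/9) = -402080/3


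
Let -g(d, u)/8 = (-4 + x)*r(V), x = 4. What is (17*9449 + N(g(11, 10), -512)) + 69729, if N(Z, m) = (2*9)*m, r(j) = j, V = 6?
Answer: 221146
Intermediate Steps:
g(d, u) = 0 (g(d, u) = -8*(-4 + 4)*6 = -0*6 = -8*0 = 0)
N(Z, m) = 18*m
(17*9449 + N(g(11, 10), -512)) + 69729 = (17*9449 + 18*(-512)) + 69729 = (160633 - 9216) + 69729 = 151417 + 69729 = 221146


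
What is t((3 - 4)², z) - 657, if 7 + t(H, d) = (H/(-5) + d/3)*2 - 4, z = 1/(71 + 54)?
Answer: -250648/375 ≈ -668.39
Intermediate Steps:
z = 1/125 ≈ 0.0080000
t(H, d) = -11 - 2*H/5 + 2*d/3 (t(H, d) = -7 + ((H/(-5) + d/3)*2 - 4) = -7 + ((H*(-⅕) + d*(⅓))*2 - 4) = -7 + ((-H/5 + d/3)*2 - 4) = -7 + ((-2*H/5 + 2*d/3) - 4) = -7 + (-4 - 2*H/5 + 2*d/3) = -11 - 2*H/5 + 2*d/3)
t((3 - 4)², z) - 657 = (-11 - 2*(3 - 4)²/5 + (⅔)*(1/125)) - 657 = (-11 - ⅖*(-1)² + 2/375) - 657 = (-11 - ⅖*1 + 2/375) - 657 = (-11 - ⅖ + 2/375) - 657 = -4273/375 - 657 = -250648/375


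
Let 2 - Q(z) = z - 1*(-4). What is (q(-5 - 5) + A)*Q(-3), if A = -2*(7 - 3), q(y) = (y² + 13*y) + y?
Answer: -48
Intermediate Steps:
Q(z) = -2 - z (Q(z) = 2 - (z - 1*(-4)) = 2 - (z + 4) = 2 - (4 + z) = 2 + (-4 - z) = -2 - z)
q(y) = y² + 14*y
A = -8 (A = -2*4 = -8)
(q(-5 - 5) + A)*Q(-3) = ((-5 - 5)*(14 + (-5 - 5)) - 8)*(-2 - 1*(-3)) = (-10*(14 - 10) - 8)*(-2 + 3) = (-10*4 - 8)*1 = (-40 - 8)*1 = -48*1 = -48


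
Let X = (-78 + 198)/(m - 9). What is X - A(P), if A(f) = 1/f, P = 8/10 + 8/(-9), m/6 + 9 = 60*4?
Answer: 20815/1836 ≈ 11.337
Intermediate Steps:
m = 1386 (m = -54 + 6*(60*4) = -54 + 6*240 = -54 + 1440 = 1386)
X = 40/459 (X = (-78 + 198)/(1386 - 9) = 120/1377 = 120*(1/1377) = 40/459 ≈ 0.087146)
P = -4/45 (P = 8*(⅒) + 8*(-⅑) = ⅘ - 8/9 = -4/45 ≈ -0.088889)
X - A(P) = 40/459 - 1/(-4/45) = 40/459 - 1*(-45/4) = 40/459 + 45/4 = 20815/1836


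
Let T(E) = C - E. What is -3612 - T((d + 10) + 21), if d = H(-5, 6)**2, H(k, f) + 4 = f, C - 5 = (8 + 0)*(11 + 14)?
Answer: -3782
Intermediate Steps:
C = 205 (C = 5 + (8 + 0)*(11 + 14) = 5 + 8*25 = 5 + 200 = 205)
H(k, f) = -4 + f
d = 4 (d = (-4 + 6)**2 = 2**2 = 4)
T(E) = 205 - E
-3612 - T((d + 10) + 21) = -3612 - (205 - ((4 + 10) + 21)) = -3612 - (205 - (14 + 21)) = -3612 - (205 - 1*35) = -3612 - (205 - 35) = -3612 - 1*170 = -3612 - 170 = -3782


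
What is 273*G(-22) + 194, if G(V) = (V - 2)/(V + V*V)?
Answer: 1978/11 ≈ 179.82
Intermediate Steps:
G(V) = (-2 + V)/(V + V²)
273*G(-22) + 194 = 273*((-2 - 22)/((-22)*(1 - 22))) + 194 = 273*(-1/22*(-24)/(-21)) + 194 = 273*(-1/22*(-1/21)*(-24)) + 194 = 273*(-4/77) + 194 = -156/11 + 194 = 1978/11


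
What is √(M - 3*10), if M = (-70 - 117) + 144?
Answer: I*√73 ≈ 8.544*I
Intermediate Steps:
M = -43 (M = -187 + 144 = -43)
√(M - 3*10) = √(-43 - 3*10) = √(-43 - 1*30) = √(-43 - 30) = √(-73) = I*√73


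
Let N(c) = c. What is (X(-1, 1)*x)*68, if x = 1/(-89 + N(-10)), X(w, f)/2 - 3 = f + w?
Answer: -136/33 ≈ -4.1212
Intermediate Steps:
X(w, f) = 6 + 2*f + 2*w (X(w, f) = 6 + 2*(f + w) = 6 + (2*f + 2*w) = 6 + 2*f + 2*w)
x = -1/99 (x = 1/(-89 - 10) = 1/(-99) = -1/99 ≈ -0.010101)
(X(-1, 1)*x)*68 = ((6 + 2*1 + 2*(-1))*(-1/99))*68 = ((6 + 2 - 2)*(-1/99))*68 = (6*(-1/99))*68 = -2/33*68 = -136/33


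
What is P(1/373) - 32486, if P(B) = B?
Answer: -12117277/373 ≈ -32486.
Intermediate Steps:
P(1/373) - 32486 = 1/373 - 32486 = -12117277/373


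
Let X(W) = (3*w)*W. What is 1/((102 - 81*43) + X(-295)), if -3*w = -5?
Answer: -1/4856 ≈ -0.00020593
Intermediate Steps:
w = 5/3 (w = -⅓*(-5) = 5/3 ≈ 1.6667)
X(W) = 5*W (X(W) = (3*(5/3))*W = 5*W)
1/((102 - 81*43) + X(-295)) = 1/((102 - 81*43) + 5*(-295)) = 1/((102 - 3483) - 1475) = 1/(-3381 - 1475) = 1/(-4856) = -1/4856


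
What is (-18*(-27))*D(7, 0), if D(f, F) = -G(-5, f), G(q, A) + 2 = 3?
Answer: -486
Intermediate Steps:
G(q, A) = 1 (G(q, A) = -2 + 3 = 1)
D(f, F) = -1 (D(f, F) = -1*1 = -1)
(-18*(-27))*D(7, 0) = -18*(-27)*(-1) = 486*(-1) = -486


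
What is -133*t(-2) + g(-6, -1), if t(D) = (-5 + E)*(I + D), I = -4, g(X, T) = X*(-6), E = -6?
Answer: -8742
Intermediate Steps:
g(X, T) = -6*X
t(D) = 44 - 11*D (t(D) = (-5 - 6)*(-4 + D) = -11*(-4 + D) = 44 - 11*D)
-133*t(-2) + g(-6, -1) = -133*(44 - 11*(-2)) - 6*(-6) = -133*(44 + 22) + 36 = -133*66 + 36 = -8778 + 36 = -8742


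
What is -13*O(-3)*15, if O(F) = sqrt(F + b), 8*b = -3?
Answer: -585*I*sqrt(6)/4 ≈ -358.24*I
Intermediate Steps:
b = -3/8 (b = (1/8)*(-3) = -3/8 ≈ -0.37500)
O(F) = sqrt(-3/8 + F) (O(F) = sqrt(F - 3/8) = sqrt(-3/8 + F))
-13*O(-3)*15 = -13*sqrt(-6 + 16*(-3))/4*15 = -13*sqrt(-6 - 48)/4*15 = -13*sqrt(-54)/4*15 = -13*3*I*sqrt(6)/4*15 = -39*I*sqrt(6)/4*15 = -585*I*sqrt(6)/4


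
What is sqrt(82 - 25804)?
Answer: 3*I*sqrt(2858) ≈ 160.38*I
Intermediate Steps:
sqrt(82 - 25804) = sqrt(-25722) = 3*I*sqrt(2858)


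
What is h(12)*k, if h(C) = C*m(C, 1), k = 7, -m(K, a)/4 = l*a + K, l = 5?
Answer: -5712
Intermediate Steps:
m(K, a) = -20*a - 4*K (m(K, a) = -4*(5*a + K) = -4*(K + 5*a) = -20*a - 4*K)
h(C) = C*(-20 - 4*C) (h(C) = C*(-20*1 - 4*C) = C*(-20 - 4*C))
h(12)*k = -4*12*(5 + 12)*7 = -4*12*17*7 = -816*7 = -5712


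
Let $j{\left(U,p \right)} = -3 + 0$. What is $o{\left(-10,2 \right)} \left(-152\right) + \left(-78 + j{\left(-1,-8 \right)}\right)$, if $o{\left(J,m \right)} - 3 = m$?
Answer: $-841$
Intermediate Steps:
$j{\left(U,p \right)} = -3$
$o{\left(J,m \right)} = 3 + m$
$o{\left(-10,2 \right)} \left(-152\right) + \left(-78 + j{\left(-1,-8 \right)}\right) = \left(3 + 2\right) \left(-152\right) - 81 = 5 \left(-152\right) - 81 = -760 - 81 = -841$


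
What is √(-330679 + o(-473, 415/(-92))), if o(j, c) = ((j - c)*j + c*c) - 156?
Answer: I*√924432099/92 ≈ 330.48*I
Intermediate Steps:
o(j, c) = -156 + c² + j*(j - c) (o(j, c) = (j*(j - c) + c²) - 156 = (c² + j*(j - c)) - 156 = -156 + c² + j*(j - c))
√(-330679 + o(-473, 415/(-92))) = √(-330679 + (-156 + (415/(-92))² + (-473)² - 1*415/(-92)*(-473))) = √(-330679 + (-156 + (415*(-1/92))² + 223729 - 1*415*(-1/92)*(-473))) = √(-330679 + (-156 + (-415/92)² + 223729 - 1*(-415/92)*(-473))) = √(-330679 + (-156 + 172225/8464 + 223729 - 196295/92)) = √(-330679 + 1874434957/8464) = √(-924432099/8464) = I*√924432099/92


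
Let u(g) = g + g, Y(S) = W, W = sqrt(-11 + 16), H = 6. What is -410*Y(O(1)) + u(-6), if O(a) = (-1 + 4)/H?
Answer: -12 - 410*sqrt(5) ≈ -928.79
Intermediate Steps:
W = sqrt(5) ≈ 2.2361
O(a) = 1/2 (O(a) = (-1 + 4)/6 = 3*(1/6) = 1/2)
Y(S) = sqrt(5)
u(g) = 2*g
-410*Y(O(1)) + u(-6) = -410*sqrt(5) + 2*(-6) = -410*sqrt(5) - 12 = -12 - 410*sqrt(5)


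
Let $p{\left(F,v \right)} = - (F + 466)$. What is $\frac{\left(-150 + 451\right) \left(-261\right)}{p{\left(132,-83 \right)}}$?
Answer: $\frac{78561}{598} \approx 131.37$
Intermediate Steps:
$p{\left(F,v \right)} = -466 - F$ ($p{\left(F,v \right)} = - (466 + F) = -466 - F$)
$\frac{\left(-150 + 451\right) \left(-261\right)}{p{\left(132,-83 \right)}} = \frac{\left(-150 + 451\right) \left(-261\right)}{-466 - 132} = \frac{301 \left(-261\right)}{-466 - 132} = - \frac{78561}{-598} = \left(-78561\right) \left(- \frac{1}{598}\right) = \frac{78561}{598}$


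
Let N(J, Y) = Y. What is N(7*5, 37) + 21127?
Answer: 21164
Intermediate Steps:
N(7*5, 37) + 21127 = 37 + 21127 = 21164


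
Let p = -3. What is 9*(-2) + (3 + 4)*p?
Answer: -39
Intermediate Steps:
9*(-2) + (3 + 4)*p = 9*(-2) + (3 + 4)*(-3) = -18 + 7*(-3) = -18 - 21 = -39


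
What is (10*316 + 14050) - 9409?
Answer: 7801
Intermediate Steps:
(10*316 + 14050) - 9409 = (3160 + 14050) - 9409 = 17210 - 9409 = 7801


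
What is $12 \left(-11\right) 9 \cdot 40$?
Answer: $-47520$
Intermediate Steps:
$12 \left(-11\right) 9 \cdot 40 = \left(-132\right) 9 \cdot 40 = \left(-1188\right) 40 = -47520$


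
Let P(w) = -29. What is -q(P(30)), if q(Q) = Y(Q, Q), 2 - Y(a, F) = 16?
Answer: 14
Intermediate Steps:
Y(a, F) = -14 (Y(a, F) = 2 - 1*16 = 2 - 16 = -14)
q(Q) = -14
-q(P(30)) = -1*(-14) = 14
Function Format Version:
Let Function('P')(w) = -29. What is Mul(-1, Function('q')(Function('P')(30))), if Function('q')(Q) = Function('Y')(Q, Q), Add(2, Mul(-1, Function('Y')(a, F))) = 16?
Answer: 14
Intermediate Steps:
Function('Y')(a, F) = -14 (Function('Y')(a, F) = Add(2, Mul(-1, 16)) = Add(2, -16) = -14)
Function('q')(Q) = -14
Mul(-1, Function('q')(Function('P')(30))) = Mul(-1, -14) = 14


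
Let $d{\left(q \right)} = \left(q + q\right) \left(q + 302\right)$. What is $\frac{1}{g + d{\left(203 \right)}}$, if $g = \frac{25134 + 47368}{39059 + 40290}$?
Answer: $\frac{79349}{16268997972} \approx 4.8773 \cdot 10^{-6}$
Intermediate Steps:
$d{\left(q \right)} = 2 q \left(302 + q\right)$
$g = \frac{72502}{79349} \approx 0.91371$
$\frac{1}{g + d{\left(203 \right)}} = \frac{1}{\frac{72502}{79349} + 2 \cdot 203 \left(302 + 203\right)} = \frac{1}{\frac{72502}{79349} + 2 \cdot 203 \cdot 505} = \frac{1}{\frac{72502}{79349} + 205030} = \frac{1}{\frac{16268997972}{79349}} = \frac{79349}{16268997972}$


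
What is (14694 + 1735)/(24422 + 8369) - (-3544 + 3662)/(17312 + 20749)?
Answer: 621434831/1248058251 ≈ 0.49792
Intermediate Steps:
(14694 + 1735)/(24422 + 8369) - (-3544 + 3662)/(17312 + 20749) = 16429/32791 - 118/38061 = 621434831/1248058251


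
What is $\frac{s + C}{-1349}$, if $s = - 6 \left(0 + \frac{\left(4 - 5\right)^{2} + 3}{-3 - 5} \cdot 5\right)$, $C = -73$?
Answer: $\frac{58}{1349} \approx 0.042995$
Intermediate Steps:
$s = 15$ ($s = - 6 \left(0 + \frac{\left(-1\right)^{2} + 3}{-8} \cdot 5\right) = - 6 \left(0 + \left(1 + 3\right) \left(- \frac{1}{8}\right) 5\right) = - 6 \left(0 + 4 \left(- \frac{1}{8}\right) 5\right) = - 6 \left(0 - \frac{5}{2}\right) = \left(-6\right) \left(- \frac{5}{2}\right) = 15$)
$\frac{s + C}{-1349} = \frac{15 - 73}{-1349} = \left(- \frac{1}{1349}\right) \left(-58\right) = \frac{58}{1349}$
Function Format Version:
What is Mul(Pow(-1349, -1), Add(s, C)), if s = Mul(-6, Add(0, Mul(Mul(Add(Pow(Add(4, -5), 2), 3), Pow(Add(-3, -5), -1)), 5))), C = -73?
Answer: Rational(58, 1349) ≈ 0.042995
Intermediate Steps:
s = 15 (s = Mul(-6, Add(0, Mul(Mul(Add(Pow(-1, 2), 3), Pow(-8, -1)), 5))) = Mul(-6, Add(0, Mul(Mul(Add(1, 3), Rational(-1, 8)), 5))) = Mul(-6, Add(0, Mul(Mul(4, Rational(-1, 8)), 5))) = Mul(-6, Add(0, Mul(Rational(-1, 2), 5))) = Mul(-6, Add(0, Rational(-5, 2))) = Mul(-6, Rational(-5, 2)) = 15)
Mul(Pow(-1349, -1), Add(s, C)) = Mul(Pow(-1349, -1), Add(15, -73)) = Mul(Rational(-1, 1349), -58) = Rational(58, 1349)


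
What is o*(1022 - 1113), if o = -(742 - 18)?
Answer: 65884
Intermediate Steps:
o = -724 (o = -1*724 = -724)
o*(1022 - 1113) = -724*(1022 - 1113) = -724*(-91) = 65884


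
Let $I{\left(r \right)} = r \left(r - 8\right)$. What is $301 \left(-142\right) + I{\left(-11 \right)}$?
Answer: $-42533$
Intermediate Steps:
$I{\left(r \right)} = r \left(-8 + r\right)$
$301 \left(-142\right) + I{\left(-11 \right)} = 301 \left(-142\right) - 11 \left(-8 - 11\right) = -42742 - -209 = -42742 + 209 = -42533$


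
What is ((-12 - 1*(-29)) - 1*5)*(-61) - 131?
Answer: -863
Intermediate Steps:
((-12 - 1*(-29)) - 1*5)*(-61) - 131 = ((-12 + 29) - 5)*(-61) - 131 = (17 - 5)*(-61) - 131 = 12*(-61) - 131 = -732 - 131 = -863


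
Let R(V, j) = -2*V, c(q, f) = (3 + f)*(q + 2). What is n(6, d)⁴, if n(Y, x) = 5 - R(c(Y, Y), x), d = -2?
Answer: 492884401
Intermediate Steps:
c(q, f) = (2 + q)*(3 + f) (c(q, f) = (3 + f)*(2 + q) = (2 + q)*(3 + f))
n(Y, x) = 17 + 2*Y² + 10*Y (n(Y, x) = 5 - (-2)*(6 + 2*Y + 3*Y + Y*Y) = 5 - (-2)*(6 + 2*Y + 3*Y + Y²) = 5 - (-2)*(6 + Y² + 5*Y) = 5 - (-12 - 10*Y - 2*Y²) = 5 + (12 + 2*Y² + 10*Y) = 17 + 2*Y² + 10*Y)
n(6, d)⁴ = (17 + 2*6² + 10*6)⁴ = (17 + 2*36 + 60)⁴ = (17 + 72 + 60)⁴ = 149⁴ = 492884401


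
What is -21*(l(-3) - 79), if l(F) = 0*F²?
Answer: 1659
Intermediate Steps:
l(F) = 0
-21*(l(-3) - 79) = -21*(0 - 79) = -21*(-79) = 1659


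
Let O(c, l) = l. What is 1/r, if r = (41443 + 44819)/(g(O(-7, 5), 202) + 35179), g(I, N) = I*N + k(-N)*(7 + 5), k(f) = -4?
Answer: 12047/28754 ≈ 0.41897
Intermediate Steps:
g(I, N) = -48 + I*N (g(I, N) = I*N - 4*(7 + 5) = I*N - 4*12 = I*N - 48 = -48 + I*N)
r = 28754/12047 (r = (41443 + 44819)/((-48 + 5*202) + 35179) = 86262/((-48 + 1010) + 35179) = 86262/(962 + 35179) = 86262/36141 = 86262*(1/36141) = 28754/12047 ≈ 2.3868)
1/r = 1/(28754/12047) = 12047/28754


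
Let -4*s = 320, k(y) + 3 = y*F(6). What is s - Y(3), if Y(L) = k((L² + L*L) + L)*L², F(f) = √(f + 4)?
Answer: -53 - 189*√10 ≈ -650.67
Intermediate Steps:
F(f) = √(4 + f)
k(y) = -3 + y*√10 (k(y) = -3 + y*√(4 + 6) = -3 + y*√10)
s = -80 (s = -¼*320 = -80)
Y(L) = L²*(-3 + √10*(L + 2*L²)) (Y(L) = (-3 + ((L² + L*L) + L)*√10)*L² = (-3 + ((L² + L²) + L)*√10)*L² = (-3 + (2*L² + L)*√10)*L² = (-3 + (L + 2*L²)*√10)*L² = (-3 + √10*(L + 2*L²))*L² = L²*(-3 + √10*(L + 2*L²)))
s - Y(3) = -80 - 3²*(-3 + 3*√10*(1 + 2*3)) = -80 - 9*(-3 + 3*√10*(1 + 6)) = -80 - 9*(-3 + 3*√10*7) = -80 - 9*(-3 + 21*√10) = -80 - (-27 + 189*√10) = -80 + (27 - 189*√10) = -53 - 189*√10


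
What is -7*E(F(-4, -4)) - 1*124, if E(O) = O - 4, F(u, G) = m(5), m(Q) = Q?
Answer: -131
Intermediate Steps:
F(u, G) = 5
E(O) = -4 + O
-7*E(F(-4, -4)) - 1*124 = -7*(-4 + 5) - 1*124 = -7*1 - 124 = -7 - 124 = -131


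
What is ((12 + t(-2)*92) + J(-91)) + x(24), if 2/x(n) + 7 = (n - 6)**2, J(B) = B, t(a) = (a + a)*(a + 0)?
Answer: 208271/317 ≈ 657.01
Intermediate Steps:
t(a) = 2*a**2 (t(a) = (2*a)*a = 2*a**2)
x(n) = 2/(-7 + (-6 + n)**2) (x(n) = 2/(-7 + (n - 6)**2) = 2/(-7 + (-6 + n)**2))
((12 + t(-2)*92) + J(-91)) + x(24) = ((12 + (2*(-2)**2)*92) - 91) + 2/(-7 + (-6 + 24)**2) = ((12 + (2*4)*92) - 91) + 2/(-7 + 18**2) = ((12 + 8*92) - 91) + 2/(-7 + 324) = ((12 + 736) - 91) + 2/317 = (748 - 91) + 2*(1/317) = 657 + 2/317 = 208271/317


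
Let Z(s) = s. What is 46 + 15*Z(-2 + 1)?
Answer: 31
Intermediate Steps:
46 + 15*Z(-2 + 1) = 46 + 15*(-2 + 1) = 46 + 15*(-1) = 46 - 15 = 31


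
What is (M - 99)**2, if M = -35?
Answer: 17956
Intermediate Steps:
(M - 99)**2 = (-35 - 99)**2 = (-134)**2 = 17956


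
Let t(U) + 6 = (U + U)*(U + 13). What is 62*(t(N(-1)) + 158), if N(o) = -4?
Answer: 4960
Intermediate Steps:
t(U) = -6 + 2*U*(13 + U) (t(U) = -6 + (U + U)*(U + 13) = -6 + (2*U)*(13 + U) = -6 + 2*U*(13 + U))
62*(t(N(-1)) + 158) = 62*((-6 + 2*(-4)**2 + 26*(-4)) + 158) = 62*((-6 + 2*16 - 104) + 158) = 62*((-6 + 32 - 104) + 158) = 62*(-78 + 158) = 62*80 = 4960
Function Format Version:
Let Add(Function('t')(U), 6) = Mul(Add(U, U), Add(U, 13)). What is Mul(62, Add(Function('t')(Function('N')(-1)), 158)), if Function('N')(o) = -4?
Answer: 4960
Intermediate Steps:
Function('t')(U) = Add(-6, Mul(2, U, Add(13, U))) (Function('t')(U) = Add(-6, Mul(Add(U, U), Add(U, 13))) = Add(-6, Mul(Mul(2, U), Add(13, U))) = Add(-6, Mul(2, U, Add(13, U))))
Mul(62, Add(Function('t')(Function('N')(-1)), 158)) = Mul(62, Add(Add(-6, Mul(2, Pow(-4, 2)), Mul(26, -4)), 158)) = Mul(62, Add(Add(-6, Mul(2, 16), -104), 158)) = Mul(62, Add(Add(-6, 32, -104), 158)) = Mul(62, Add(-78, 158)) = Mul(62, 80) = 4960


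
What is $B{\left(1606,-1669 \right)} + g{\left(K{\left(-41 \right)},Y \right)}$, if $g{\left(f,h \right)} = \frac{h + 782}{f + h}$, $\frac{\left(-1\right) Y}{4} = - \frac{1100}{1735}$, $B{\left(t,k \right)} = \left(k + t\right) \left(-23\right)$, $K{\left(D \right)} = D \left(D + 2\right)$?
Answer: $\frac{805529351}{555733} \approx 1449.5$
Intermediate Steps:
$K{\left(D \right)} = D \left(2 + D\right)$
$B{\left(t,k \right)} = - 23 k - 23 t$
$Y = \frac{880}{347}$ ($Y = - 4 \left(- \frac{1100}{1735}\right) = - 4 \left(\left(-1100\right) \frac{1}{1735}\right) = \left(-4\right) \left(- \frac{220}{347}\right) = \frac{880}{347} \approx 2.536$)
$g{\left(f,h \right)} = \frac{782 + h}{f + h}$
$B{\left(1606,-1669 \right)} + g{\left(K{\left(-41 \right)},Y \right)} = \left(\left(-23\right) \left(-1669\right) - 36938\right) + \frac{782 + \frac{880}{347}}{- 41 \left(2 - 41\right) + \frac{880}{347}} = \left(38387 - 36938\right) + \frac{1}{\left(-41\right) \left(-39\right) + \frac{880}{347}} \cdot \frac{272234}{347} = 1449 + \frac{1}{1599 + \frac{880}{347}} \cdot \frac{272234}{347} = 1449 + \frac{1}{\frac{555733}{347}} \cdot \frac{272234}{347} = 1449 + \frac{347}{555733} \cdot \frac{272234}{347} = 1449 + \frac{272234}{555733} = \frac{805529351}{555733}$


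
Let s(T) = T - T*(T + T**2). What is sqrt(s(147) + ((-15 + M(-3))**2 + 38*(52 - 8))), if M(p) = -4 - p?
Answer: I*sqrt(3196057) ≈ 1787.8*I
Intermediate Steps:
s(T) = T - T*(T + T**2)
sqrt(s(147) + ((-15 + M(-3))**2 + 38*(52 - 8))) = sqrt(147*(1 - 1*147 - 1*147**2) + ((-15 + (-4 - 1*(-3)))**2 + 38*(52 - 8))) = sqrt(147*(1 - 147 - 1*21609) + ((-15 + (-4 + 3))**2 + 38*44)) = sqrt(147*(1 - 147 - 21609) + ((-15 - 1)**2 + 1672)) = sqrt(147*(-21755) + ((-16)**2 + 1672)) = sqrt(-3197985 + (256 + 1672)) = sqrt(-3197985 + 1928) = sqrt(-3196057) = I*sqrt(3196057)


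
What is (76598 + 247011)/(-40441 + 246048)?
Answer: 323609/205607 ≈ 1.5739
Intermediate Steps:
(76598 + 247011)/(-40441 + 246048) = 323609/205607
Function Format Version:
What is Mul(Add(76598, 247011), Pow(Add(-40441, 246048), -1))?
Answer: Rational(323609, 205607) ≈ 1.5739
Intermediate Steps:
Mul(Add(76598, 247011), Pow(Add(-40441, 246048), -1)) = Mul(323609, Pow(205607, -1)) = Mul(323609, Rational(1, 205607)) = Rational(323609, 205607)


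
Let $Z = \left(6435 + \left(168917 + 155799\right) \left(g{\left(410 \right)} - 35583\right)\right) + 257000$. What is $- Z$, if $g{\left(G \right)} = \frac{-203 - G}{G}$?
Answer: $\frac{2368691254019}{205} \approx 1.1555 \cdot 10^{10}$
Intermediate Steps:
$g{\left(G \right)} = \frac{-203 - G}{G}$
$Z = - \frac{2368691254019}{205}$ ($Z = \left(6435 + \left(168917 + 155799\right) \left(\frac{-203 - 410}{410} - 35583\right)\right) + 257000 = \left(6435 + 324716 \left(\frac{-203 - 410}{410} - 35583\right)\right) + 257000 = \left(6435 + 324716 \left(\frac{1}{410} \left(-613\right) - 35583\right)\right) + 257000 = \left(6435 + 324716 \left(- \frac{613}{410} - 35583\right)\right) + 257000 = \left(6435 + 324716 \left(- \frac{14589643}{410}\right)\right) + 257000 = \left(6435 - \frac{2368745258194}{205}\right) + 257000 = - \frac{2368743939019}{205} + 257000 = - \frac{2368691254019}{205} \approx -1.1555 \cdot 10^{10}$)
$- Z = \left(-1\right) \left(- \frac{2368691254019}{205}\right) = \frac{2368691254019}{205}$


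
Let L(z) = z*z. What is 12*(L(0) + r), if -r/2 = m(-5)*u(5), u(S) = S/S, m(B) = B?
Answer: 120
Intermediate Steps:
L(z) = z²
u(S) = 1
r = 10 (r = -(-10) = -2*(-5) = 10)
12*(L(0) + r) = 12*(0² + 10) = 12*(0 + 10) = 12*10 = 120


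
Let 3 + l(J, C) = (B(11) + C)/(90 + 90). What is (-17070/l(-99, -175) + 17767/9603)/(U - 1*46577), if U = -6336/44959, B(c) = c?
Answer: -15081029470949/160874194427496 ≈ -0.093744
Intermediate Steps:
U = -6336/44959 (U = -6336*1/44959 = -6336/44959 ≈ -0.14093)
l(J, C) = -529/180 + C/180 (l(J, C) = -3 + (11 + C)/(90 + 90) = -3 + (11 + C)/180 = -3 + (11 + C)*(1/180) = -3 + (11/180 + C/180) = -529/180 + C/180)
(-17070/l(-99, -175) + 17767/9603)/(U - 1*46577) = (-17070/(-529/180 + (1/180)*(-175)) + 17767/9603)/(-6336/44959 - 1*46577) = (-17070/(-529/180 - 35/36) + 17767*(1/9603))/(-6336/44959 - 46577) = (-17070/(-176/45) + 17767/9603)/(-2094061679/44959) = (-17070*(-45/176) + 17767/9603)*(-44959/2094061679) = (384075/88 + 17767/9603)*(-44959/2094061679) = (335439611/76824)*(-44959/2094061679) = -15081029470949/160874194427496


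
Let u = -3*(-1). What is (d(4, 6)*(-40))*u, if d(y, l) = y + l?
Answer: -1200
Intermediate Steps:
d(y, l) = l + y
u = 3
(d(4, 6)*(-40))*u = ((6 + 4)*(-40))*3 = (10*(-40))*3 = -400*3 = -1200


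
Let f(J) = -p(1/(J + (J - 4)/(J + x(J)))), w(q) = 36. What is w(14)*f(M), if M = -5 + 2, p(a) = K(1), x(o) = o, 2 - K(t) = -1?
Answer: -108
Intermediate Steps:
K(t) = 3 (K(t) = 2 - 1*(-1) = 2 + 1 = 3)
p(a) = 3
M = -3
f(J) = -3 (f(J) = -1*3 = -3)
w(14)*f(M) = 36*(-3) = -108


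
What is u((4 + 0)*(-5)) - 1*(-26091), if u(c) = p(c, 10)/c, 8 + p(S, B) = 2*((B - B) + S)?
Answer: 130467/5 ≈ 26093.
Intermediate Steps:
p(S, B) = -8 + 2*S (p(S, B) = -8 + 2*((B - B) + S) = -8 + 2*(0 + S) = -8 + 2*S)
u(c) = (-8 + 2*c)/c
u((4 + 0)*(-5)) - 1*(-26091) = (2 - 8*(-1/(5*(4 + 0)))) - 1*(-26091) = (2 - 8/(4*(-5))) + 26091 = (2 - 8/(-20)) + 26091 = (2 - 8*(-1/20)) + 26091 = (2 + ⅖) + 26091 = 12/5 + 26091 = 130467/5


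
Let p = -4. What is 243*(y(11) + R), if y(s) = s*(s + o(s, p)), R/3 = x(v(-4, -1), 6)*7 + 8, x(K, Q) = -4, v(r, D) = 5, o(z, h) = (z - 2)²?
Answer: 231336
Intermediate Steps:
o(z, h) = (-2 + z)²
R = -60 (R = 3*(-4*7 + 8) = 3*(-28 + 8) = 3*(-20) = -60)
y(s) = s*(s + (-2 + s)²)
243*(y(11) + R) = 243*(11*(11 + (-2 + 11)²) - 60) = 243*(11*(11 + 9²) - 60) = 243*(11*(11 + 81) - 60) = 243*(11*92 - 60) = 243*(1012 - 60) = 243*952 = 231336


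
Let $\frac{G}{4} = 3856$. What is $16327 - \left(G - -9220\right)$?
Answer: $-8317$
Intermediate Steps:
$G = 15424$ ($G = 4 \cdot 3856 = 15424$)
$16327 - \left(G - -9220\right) = 16327 - \left(15424 - -9220\right) = 16327 - \left(15424 + 9220\right) = 16327 - 24644 = -8317$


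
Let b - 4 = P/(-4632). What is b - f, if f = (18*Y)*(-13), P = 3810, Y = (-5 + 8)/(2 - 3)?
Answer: -539491/772 ≈ -698.82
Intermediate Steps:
Y = -3 (Y = 3/(-1) = 3*(-1) = -3)
b = 2453/772 (b = 4 + 3810/(-4632) = 4 + 3810*(-1/4632) = 4 - 635/772 = 2453/772 ≈ 3.1775)
f = 702 (f = (18*(-3))*(-13) = -54*(-13) = 702)
b - f = 2453/772 - 1*702 = 2453/772 - 702 = -539491/772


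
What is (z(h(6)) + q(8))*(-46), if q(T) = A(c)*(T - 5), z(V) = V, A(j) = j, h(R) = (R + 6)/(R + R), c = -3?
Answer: 368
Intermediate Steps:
h(R) = (6 + R)/(2*R) (h(R) = (6 + R)/((2*R)) = (6 + R)*(1/(2*R)) = (6 + R)/(2*R))
q(T) = 15 - 3*T (q(T) = -3*(T - 5) = -3*(-5 + T) = 15 - 3*T)
(z(h(6)) + q(8))*(-46) = ((1/2)*(6 + 6)/6 + (15 - 3*8))*(-46) = ((1/2)*(1/6)*12 + (15 - 24))*(-46) = (1 - 9)*(-46) = -8*(-46) = 368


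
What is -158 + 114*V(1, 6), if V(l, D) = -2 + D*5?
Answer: 3034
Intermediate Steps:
V(l, D) = -2 + 5*D
-158 + 114*V(1, 6) = -158 + 114*(-2 + 5*6) = -158 + 114*(-2 + 30) = -158 + 114*28 = -158 + 3192 = 3034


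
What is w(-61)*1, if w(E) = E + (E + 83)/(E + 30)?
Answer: -1913/31 ≈ -61.710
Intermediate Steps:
w(E) = E + (83 + E)/(30 + E)
w(-61)*1 = ((83 + (-61)**2 + 31*(-61))/(30 - 61))*1 = ((83 + 3721 - 1891)/(-31))*1 = -1/31*1913*1 = -1913/31*1 = -1913/31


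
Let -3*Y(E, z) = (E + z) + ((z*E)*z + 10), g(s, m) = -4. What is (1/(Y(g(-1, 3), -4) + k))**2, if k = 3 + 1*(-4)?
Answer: 9/3481 ≈ 0.0025855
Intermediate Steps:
Y(E, z) = -10/3 - E/3 - z/3 - E*z**2/3 (Y(E, z) = -((E + z) + ((z*E)*z + 10))/3 = -((E + z) + ((E*z)*z + 10))/3 = -((E + z) + (E*z**2 + 10))/3 = -((E + z) + (10 + E*z**2))/3 = -(10 + E + z + E*z**2)/3 = -10/3 - E/3 - z/3 - E*z**2/3)
k = -1 (k = 3 - 4 = -1)
(1/(Y(g(-1, 3), -4) + k))**2 = (1/((-10/3 - 1/3*(-4) - 1/3*(-4) - 1/3*(-4)*(-4)**2) - 1))**2 = (1/((-10/3 + 4/3 + 4/3 - 1/3*(-4)*16) - 1))**2 = (1/((-10/3 + 4/3 + 4/3 + 64/3) - 1))**2 = (1/(62/3 - 1))**2 = (1/(59/3))**2 = (3/59)**2 = 9/3481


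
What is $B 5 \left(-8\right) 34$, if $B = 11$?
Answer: $-14960$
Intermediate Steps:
$B 5 \left(-8\right) 34 = 11 \cdot 5 \left(-8\right) 34 = 11 \left(-40\right) 34 = \left(-440\right) 34 = -14960$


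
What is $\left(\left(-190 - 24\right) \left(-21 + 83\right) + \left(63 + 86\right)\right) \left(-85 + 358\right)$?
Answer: $-3581487$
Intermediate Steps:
$\left(\left(-190 - 24\right) \left(-21 + 83\right) + \left(63 + 86\right)\right) \left(-85 + 358\right) = \left(\left(-214\right) 62 + 149\right) 273 = \left(-13268 + 149\right) 273 = \left(-13119\right) 273 = -3581487$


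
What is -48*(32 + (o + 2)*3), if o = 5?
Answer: -2544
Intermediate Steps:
-48*(32 + (o + 2)*3) = -48*(32 + (5 + 2)*3) = -48*(32 + 7*3) = -48*(32 + 21) = -48*53 = -2544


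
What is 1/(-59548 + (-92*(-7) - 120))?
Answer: -1/59024 ≈ -1.6942e-5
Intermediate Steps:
1/(-59548 + (-92*(-7) - 120)) = 1/(-59548 + (644 - 120)) = 1/(-59548 + 524) = 1/(-59024) = -1/59024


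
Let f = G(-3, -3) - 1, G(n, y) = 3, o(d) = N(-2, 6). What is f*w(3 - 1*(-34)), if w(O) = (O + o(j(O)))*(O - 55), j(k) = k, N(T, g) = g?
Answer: -1548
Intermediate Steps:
o(d) = 6
w(O) = (-55 + O)*(6 + O) (w(O) = (O + 6)*(O - 55) = (6 + O)*(-55 + O) = (-55 + O)*(6 + O))
f = 2 (f = 3 - 1 = 2)
f*w(3 - 1*(-34)) = 2*(-330 + (3 - 1*(-34))**2 - 49*(3 - 1*(-34))) = 2*(-330 + (3 + 34)**2 - 49*(3 + 34)) = 2*(-330 + 37**2 - 49*37) = 2*(-330 + 1369 - 1813) = 2*(-774) = -1548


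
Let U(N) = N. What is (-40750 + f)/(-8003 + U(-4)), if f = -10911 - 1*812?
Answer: 17491/2669 ≈ 6.5534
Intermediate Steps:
f = -11723 (f = -10911 - 812 = -11723)
(-40750 + f)/(-8003 + U(-4)) = (-40750 - 11723)/(-8003 - 4) = -52473/(-8007) = -52473*(-1/8007) = 17491/2669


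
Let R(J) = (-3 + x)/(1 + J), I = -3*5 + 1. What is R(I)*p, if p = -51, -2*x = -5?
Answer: -51/26 ≈ -1.9615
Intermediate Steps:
x = 5/2 (x = -½*(-5) = 5/2 ≈ 2.5000)
I = -14 (I = -15 + 1 = -14)
R(J) = -1/(2*(1 + J)) (R(J) = (-3 + 5/2)/(1 + J) = -1/(2*(1 + J)))
R(I)*p = -1/(2 + 2*(-14))*(-51) = -1/(2 - 28)*(-51) = -1/(-26)*(-51) = -1*(-1/26)*(-51) = (1/26)*(-51) = -51/26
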